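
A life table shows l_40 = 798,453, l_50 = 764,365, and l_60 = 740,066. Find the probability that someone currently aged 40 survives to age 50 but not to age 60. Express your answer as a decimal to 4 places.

0.0304

We want 10|10q40 = (l_50 − l_60)/l_40.
This is the probability of reaching 50 but not 60, conditional on being alive at 40: (l_50 − l_60) / l_40.
= (764,365 − 740,066) / 798,453 = 24,299 / 798,453 = 0.030433.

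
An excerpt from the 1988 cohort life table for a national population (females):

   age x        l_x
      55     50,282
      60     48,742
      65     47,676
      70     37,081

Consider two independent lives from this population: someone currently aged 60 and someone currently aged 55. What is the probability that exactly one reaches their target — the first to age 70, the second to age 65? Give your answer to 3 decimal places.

0.266

p₁ = l_70/l_60 = 37,081/48,742 = 0.760761; p₂ = l_65/l_55 = 47,676/50,282 = 0.948172.
P(exactly one) = p₁(1−p₂) + (1−p₁)p₂ = 0.039429 + 0.226840 = 0.266268.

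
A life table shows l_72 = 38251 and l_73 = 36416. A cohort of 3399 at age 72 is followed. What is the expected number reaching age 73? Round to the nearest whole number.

The relevant probability is 36416/38251 = 0.952027.
Expected number = 3399 × 0.952027 = 3236.

3236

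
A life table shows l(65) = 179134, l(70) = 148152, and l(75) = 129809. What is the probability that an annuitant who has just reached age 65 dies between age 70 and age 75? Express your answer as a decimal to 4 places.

This is the probability of reaching 70 but not 75, conditional on being alive at 65: (l(70) − l(75)) / l(65).
= (148152 − 129809) / 179134 = 18343 / 179134 = 0.102398.

0.1024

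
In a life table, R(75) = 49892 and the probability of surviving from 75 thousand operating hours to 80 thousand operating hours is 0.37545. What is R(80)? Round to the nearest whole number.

18732

R(80) = R(75) × p = 49892 × 0.37545 = 18732.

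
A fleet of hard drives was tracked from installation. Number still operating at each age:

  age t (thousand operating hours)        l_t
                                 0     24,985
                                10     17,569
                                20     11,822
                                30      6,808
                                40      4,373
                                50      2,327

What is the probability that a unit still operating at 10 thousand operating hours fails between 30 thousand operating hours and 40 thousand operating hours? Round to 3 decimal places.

0.139

This is the probability of reaching 30 but not 40, conditional on being operational at 10: (l_30 − l_40) / l_10.
= (6,808 − 4,373) / 17,569 = 2,435 / 17,569 = 0.138596.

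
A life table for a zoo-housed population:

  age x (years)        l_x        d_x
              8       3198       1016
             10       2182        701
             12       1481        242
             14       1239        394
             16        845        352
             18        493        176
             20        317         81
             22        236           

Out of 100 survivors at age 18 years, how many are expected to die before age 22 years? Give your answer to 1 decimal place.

The relevant probability is 1 − 236/493 = 0.521298.
Expected number = 100 × 0.521298 = 52.1.

52.1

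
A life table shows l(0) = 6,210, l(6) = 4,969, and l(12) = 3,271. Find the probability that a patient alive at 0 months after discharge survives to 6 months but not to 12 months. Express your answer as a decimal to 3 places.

This is the probability of reaching 6 but not 12, conditional on being alive at 0: (l(6) − l(12)) / l(0).
= (4,969 − 3,271) / 6,210 = 1,698 / 6,210 = 0.273430.

0.273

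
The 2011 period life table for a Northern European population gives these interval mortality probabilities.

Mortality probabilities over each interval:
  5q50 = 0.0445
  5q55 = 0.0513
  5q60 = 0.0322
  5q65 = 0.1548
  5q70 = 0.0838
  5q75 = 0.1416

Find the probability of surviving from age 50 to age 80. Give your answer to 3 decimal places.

The overall survival probability is (1 − 0.0445) × (1 − 0.0513) × (1 − 0.0322) × (1 − 0.1548) × (1 − 0.0838) × (1 − 0.1416).
= 0.9555 × 0.9487 × 0.9678 × 0.8452 × 0.9162 × 0.8584 = 0.583156.

0.583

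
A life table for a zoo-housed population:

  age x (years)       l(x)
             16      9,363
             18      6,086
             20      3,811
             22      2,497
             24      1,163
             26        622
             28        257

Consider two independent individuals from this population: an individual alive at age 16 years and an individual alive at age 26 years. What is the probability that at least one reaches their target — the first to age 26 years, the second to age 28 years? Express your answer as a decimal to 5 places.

p₁ = l(26)/l(16) = 622/9,363 = 0.066432; p₂ = l(28)/l(26) = 257/622 = 0.413183.
P(at least one) = 1 − (1−p₁)(1−p₂) = 1 − 0.933568 × 0.586817 = 0.452166.

0.45217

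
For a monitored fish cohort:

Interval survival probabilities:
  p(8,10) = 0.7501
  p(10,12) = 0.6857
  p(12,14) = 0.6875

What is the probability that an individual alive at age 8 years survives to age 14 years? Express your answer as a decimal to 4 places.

0.3536

Chaining the interval survival probabilities: 0.7501 × 0.6857 × 0.6875.
= 0.353611.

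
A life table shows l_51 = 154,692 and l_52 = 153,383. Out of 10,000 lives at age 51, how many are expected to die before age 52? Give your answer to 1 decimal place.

The relevant probability is 1 − 153,383/154,692 = 0.008462.
Expected number = 10,000 × 0.008462 = 84.6.

84.6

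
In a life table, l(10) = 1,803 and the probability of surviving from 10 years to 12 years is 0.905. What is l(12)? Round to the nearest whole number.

1632

l(12) = l(10) × p = 1,803 × 0.905 = 1632.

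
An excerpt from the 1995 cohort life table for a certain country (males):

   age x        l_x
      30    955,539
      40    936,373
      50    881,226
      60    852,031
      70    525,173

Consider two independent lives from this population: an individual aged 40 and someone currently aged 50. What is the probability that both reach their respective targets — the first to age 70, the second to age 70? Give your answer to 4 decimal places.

p₁ = l_70/l_40 = 525,173/936,373 = 0.560859; p₂ = l_70/l_50 = 525,173/881,226 = 0.595957.
P(both) = p₁ × p₂ = 0.560859 × 0.595957 = 0.334248.

0.3342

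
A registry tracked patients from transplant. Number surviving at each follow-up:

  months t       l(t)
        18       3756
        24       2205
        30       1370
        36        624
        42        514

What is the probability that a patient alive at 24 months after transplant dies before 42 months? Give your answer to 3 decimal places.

0.767

P(die before 42 | alive at 24) = 1 − l(42)/l(24) = 1 − 514/2205 = (1691)/2205 = 0.766893.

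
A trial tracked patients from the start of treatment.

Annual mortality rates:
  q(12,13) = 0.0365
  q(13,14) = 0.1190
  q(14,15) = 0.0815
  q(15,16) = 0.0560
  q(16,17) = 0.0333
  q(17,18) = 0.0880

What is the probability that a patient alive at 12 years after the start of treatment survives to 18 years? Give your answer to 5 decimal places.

0.64888

The overall survival probability is (1 − 0.0365) × (1 − 0.1190) × (1 − 0.0815) × (1 − 0.0560) × (1 − 0.0333) × (1 − 0.0880).
= 0.9635 × 0.8810 × 0.9185 × 0.9440 × 0.9667 × 0.9120 = 0.648881.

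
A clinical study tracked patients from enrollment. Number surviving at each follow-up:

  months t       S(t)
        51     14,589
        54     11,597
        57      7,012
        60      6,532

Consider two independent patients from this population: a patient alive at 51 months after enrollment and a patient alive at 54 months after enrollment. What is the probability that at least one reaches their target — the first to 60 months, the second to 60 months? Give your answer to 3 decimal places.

0.759

p₁ = S(60)/S(51) = 6,532/14,589 = 0.447735; p₂ = S(60)/S(54) = 6,532/11,597 = 0.563249.
P(at least one) = 1 − (1−p₁)(1−p₂) = 1 − 0.552265 × 0.436751 = 0.758798.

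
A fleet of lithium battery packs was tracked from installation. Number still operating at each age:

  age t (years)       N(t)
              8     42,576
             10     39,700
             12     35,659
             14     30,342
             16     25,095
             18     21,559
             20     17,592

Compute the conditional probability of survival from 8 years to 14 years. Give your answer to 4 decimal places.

0.7127

The conditional survival probability is N(14)/N(8) = 30,342/42,576 = 0.712655.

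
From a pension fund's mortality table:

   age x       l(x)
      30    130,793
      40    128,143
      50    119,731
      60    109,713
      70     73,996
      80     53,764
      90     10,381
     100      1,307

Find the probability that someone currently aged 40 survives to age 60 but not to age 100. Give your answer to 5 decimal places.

0.84598

This is the probability of reaching 60 but not 100, conditional on being alive at 40: (l(60) − l(100)) / l(40).
= (109,713 − 1,307) / 128,143 = 108,406 / 128,143 = 0.845977.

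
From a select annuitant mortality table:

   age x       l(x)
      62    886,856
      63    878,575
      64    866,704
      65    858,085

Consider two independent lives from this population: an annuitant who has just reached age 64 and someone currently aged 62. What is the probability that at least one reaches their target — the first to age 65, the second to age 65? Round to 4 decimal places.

0.9997

p₁ = l(65)/l(64) = 858,085/866,704 = 0.990055; p₂ = l(65)/l(62) = 858,085/886,856 = 0.967558.
P(at least one) = 1 − (1−p₁)(1−p₂) = 1 − 0.009945 × 0.032442 = 0.999677.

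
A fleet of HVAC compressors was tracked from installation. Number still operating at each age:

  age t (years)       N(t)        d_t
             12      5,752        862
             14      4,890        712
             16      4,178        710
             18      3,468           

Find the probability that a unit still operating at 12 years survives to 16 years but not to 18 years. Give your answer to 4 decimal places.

0.1234

This is the probability of reaching 16 but not 18, conditional on being operational at 12: (N(16) − N(18)) / N(12).
= (4,178 − 3,468) / 5,752 = 710 / 5,752 = 0.123435.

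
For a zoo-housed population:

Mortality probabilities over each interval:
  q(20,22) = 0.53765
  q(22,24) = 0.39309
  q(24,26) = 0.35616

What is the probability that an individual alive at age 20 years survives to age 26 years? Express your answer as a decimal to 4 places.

0.1807

P(survive 20→26) = (1 − 0.53765) × (1 − 0.39309) × (1 − 0.35616).
= 0.46235 × 0.60691 × 0.64384 = 0.180665.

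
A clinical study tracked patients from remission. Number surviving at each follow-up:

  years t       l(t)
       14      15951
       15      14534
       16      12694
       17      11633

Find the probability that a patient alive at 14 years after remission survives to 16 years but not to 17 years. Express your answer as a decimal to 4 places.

0.0665

This is the probability of reaching 16 but not 17, conditional on being alive at 14: (l(16) − l(17)) / l(14).
= (12694 − 11633) / 15951 = 1061 / 15951 = 0.066516.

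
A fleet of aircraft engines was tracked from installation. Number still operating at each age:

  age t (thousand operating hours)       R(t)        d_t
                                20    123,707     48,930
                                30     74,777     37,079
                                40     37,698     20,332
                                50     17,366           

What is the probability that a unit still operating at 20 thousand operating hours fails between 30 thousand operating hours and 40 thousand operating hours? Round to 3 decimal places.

0.300

This is the probability of reaching 30 but not 40, conditional on being operational at 20: (R(30) − R(40)) / R(20).
= (74,777 − 37,698) / 123,707 = 37,079 / 123,707 = 0.299732.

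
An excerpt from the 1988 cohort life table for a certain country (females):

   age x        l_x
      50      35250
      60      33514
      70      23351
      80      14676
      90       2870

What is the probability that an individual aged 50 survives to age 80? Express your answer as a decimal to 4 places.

We want 30p50 = l_80/l_50.
The conditional survival probability is l_80/l_50 = 14676/35250 = 0.416340.

0.4163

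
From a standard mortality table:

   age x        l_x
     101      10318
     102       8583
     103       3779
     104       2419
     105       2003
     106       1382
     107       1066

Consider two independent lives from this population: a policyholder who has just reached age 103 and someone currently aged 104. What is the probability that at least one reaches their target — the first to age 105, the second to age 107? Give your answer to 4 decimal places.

p₁ = l_105/l_103 = 2003/3779 = 0.530034; p₂ = l_107/l_104 = 1066/2419 = 0.440678.
P(at least one) = 1 − (1−p₁)(1−p₂) = 1 − 0.469966 × 0.559322 = 0.737138.

0.7371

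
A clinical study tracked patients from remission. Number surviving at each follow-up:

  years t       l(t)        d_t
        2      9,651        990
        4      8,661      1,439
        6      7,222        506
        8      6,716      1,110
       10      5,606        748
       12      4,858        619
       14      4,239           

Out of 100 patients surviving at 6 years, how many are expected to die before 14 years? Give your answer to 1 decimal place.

41.3

The relevant probability is 1 − 4,239/7,222 = 0.413043.
Expected number = 100 × 0.413043 = 41.3.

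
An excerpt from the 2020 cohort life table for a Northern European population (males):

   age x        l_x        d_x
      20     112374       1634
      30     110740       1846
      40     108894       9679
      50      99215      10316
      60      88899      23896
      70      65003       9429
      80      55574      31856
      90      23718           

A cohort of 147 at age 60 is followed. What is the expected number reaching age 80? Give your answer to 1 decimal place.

The relevant probability is 55574/88899 = 0.625136.
Expected number = 147 × 0.625136 = 91.9.

91.9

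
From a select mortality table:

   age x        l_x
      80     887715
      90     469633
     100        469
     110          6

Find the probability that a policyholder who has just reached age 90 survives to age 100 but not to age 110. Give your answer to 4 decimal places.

We want 10|10q90 = (l_100 − l_110)/l_90.
This is the probability of reaching 100 but not 110, conditional on being alive at 90: (l_100 − l_110) / l_90.
= (469 − 6) / 469633 = 463 / 469633 = 0.000986.

0.0010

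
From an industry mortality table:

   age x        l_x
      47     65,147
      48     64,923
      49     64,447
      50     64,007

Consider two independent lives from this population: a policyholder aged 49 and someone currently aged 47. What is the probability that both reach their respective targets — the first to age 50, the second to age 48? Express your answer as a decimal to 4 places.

p₁ = l_50/l_49 = 64,007/64,447 = 0.993173; p₂ = l_48/l_47 = 64,923/65,147 = 0.996562.
P(both) = p₁ × p₂ = 0.993173 × 0.996562 = 0.989758.

0.9898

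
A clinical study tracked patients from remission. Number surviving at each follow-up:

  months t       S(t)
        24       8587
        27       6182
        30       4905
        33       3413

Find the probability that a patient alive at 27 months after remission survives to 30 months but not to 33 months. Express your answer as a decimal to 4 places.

This is the probability of reaching 30 but not 33, conditional on being alive at 27: (S(30) − S(33)) / S(27).
= (4905 − 3413) / 6182 = 1492 / 6182 = 0.241346.

0.2413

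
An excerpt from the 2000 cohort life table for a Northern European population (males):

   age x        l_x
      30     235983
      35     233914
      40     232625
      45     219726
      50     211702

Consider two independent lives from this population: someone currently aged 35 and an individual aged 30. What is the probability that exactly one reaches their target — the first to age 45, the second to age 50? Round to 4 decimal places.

0.1511

p₁ = l_45/l_35 = 219726/233914 = 0.939345; p₂ = l_50/l_30 = 211702/235983 = 0.897107.
P(exactly one) = p₁(1−p₂) + (1−p₁)p₂ = 0.096652 + 0.054414 = 0.151066.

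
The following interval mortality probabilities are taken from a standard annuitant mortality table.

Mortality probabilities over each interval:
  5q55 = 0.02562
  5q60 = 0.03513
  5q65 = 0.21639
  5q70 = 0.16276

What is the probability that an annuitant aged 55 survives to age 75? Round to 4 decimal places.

0.6168

The overall survival probability is (1 − 0.02562) × (1 − 0.03513) × (1 − 0.21639) × (1 − 0.16276).
= 0.97438 × 0.96487 × 0.78361 × 0.83724 = 0.616804.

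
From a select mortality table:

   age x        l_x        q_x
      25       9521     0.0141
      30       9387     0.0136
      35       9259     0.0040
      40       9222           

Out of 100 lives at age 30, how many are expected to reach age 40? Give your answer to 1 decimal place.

98.2

The relevant probability is 9222/9387 = 0.982422.
Expected number = 100 × 0.982422 = 98.2.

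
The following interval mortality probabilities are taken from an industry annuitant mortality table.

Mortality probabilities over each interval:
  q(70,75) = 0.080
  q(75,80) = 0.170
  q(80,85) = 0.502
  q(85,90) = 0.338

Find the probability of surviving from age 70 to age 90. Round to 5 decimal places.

Chaining the interval survival probabilities: (1 − 0.080) × (1 − 0.170) × (1 − 0.502) × (1 − 0.338).
= 0.920 × 0.830 × 0.498 × 0.662 = 0.251741.

0.25174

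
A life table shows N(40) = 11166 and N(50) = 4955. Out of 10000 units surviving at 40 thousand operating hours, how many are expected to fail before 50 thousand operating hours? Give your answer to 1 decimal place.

The relevant probability is 1 − 4955/11166 = 0.556242.
Expected number = 10000 × 0.556242 = 5562.4.

5562.4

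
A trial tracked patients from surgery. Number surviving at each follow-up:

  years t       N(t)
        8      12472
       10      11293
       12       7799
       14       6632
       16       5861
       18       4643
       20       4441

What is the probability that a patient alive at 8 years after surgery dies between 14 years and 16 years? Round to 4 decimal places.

This is the probability of reaching 14 but not 16, conditional on being alive at 8: (N(14) − N(16)) / N(8).
= (6632 − 5861) / 12472 = 771 / 12472 = 0.061818.

0.0618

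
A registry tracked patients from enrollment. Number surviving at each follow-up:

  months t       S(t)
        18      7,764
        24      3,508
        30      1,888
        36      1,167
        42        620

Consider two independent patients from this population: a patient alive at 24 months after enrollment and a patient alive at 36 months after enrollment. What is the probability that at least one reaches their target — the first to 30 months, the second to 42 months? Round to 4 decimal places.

p₁ = S(30)/S(24) = 1,888/3,508 = 0.538198; p₂ = S(42)/S(36) = 620/1,167 = 0.531277.
P(at least one) = 1 − (1−p₁)(1−p₂) = 1 − 0.461802 × 0.468723 = 0.783543.

0.7835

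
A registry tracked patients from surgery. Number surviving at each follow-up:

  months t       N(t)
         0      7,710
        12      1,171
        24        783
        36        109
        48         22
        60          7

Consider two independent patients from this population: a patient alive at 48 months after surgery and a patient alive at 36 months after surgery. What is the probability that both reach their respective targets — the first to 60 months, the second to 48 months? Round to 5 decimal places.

p₁ = N(60)/N(48) = 7/22 = 0.318182; p₂ = N(48)/N(36) = 22/109 = 0.201835.
P(both) = p₁ × p₂ = 0.318182 × 0.201835 = 0.064220.

0.06422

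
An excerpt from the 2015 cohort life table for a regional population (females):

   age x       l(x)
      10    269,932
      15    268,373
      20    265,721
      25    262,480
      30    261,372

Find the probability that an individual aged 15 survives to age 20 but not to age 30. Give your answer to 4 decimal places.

0.0162

This is the probability of reaching 20 but not 30, conditional on being alive at 15: (l(20) − l(30)) / l(15).
= (265,721 − 261,372) / 268,373 = 4,349 / 268,373 = 0.016205.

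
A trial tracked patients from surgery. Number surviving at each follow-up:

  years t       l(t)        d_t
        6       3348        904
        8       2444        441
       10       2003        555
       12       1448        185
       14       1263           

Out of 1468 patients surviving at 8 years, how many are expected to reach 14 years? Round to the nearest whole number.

The relevant probability is 1263/2444 = 0.516776.
Expected number = 1468 × 0.516776 = 759.

759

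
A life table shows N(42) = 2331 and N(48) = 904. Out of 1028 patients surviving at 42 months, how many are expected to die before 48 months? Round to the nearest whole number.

The relevant probability is 1 − 904/2331 = 0.612184.
Expected number = 1028 × 0.612184 = 629.

629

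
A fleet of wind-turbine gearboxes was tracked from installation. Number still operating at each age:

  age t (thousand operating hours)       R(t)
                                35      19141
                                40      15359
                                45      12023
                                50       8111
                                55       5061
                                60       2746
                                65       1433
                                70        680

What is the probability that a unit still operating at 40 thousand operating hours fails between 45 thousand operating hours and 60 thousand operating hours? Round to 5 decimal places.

This is the probability of reaching 45 but not 60, conditional on being operational at 40: (R(45) − R(60)) / R(40).
= (12023 − 2746) / 15359 = 9277 / 15359 = 0.604011.

0.60401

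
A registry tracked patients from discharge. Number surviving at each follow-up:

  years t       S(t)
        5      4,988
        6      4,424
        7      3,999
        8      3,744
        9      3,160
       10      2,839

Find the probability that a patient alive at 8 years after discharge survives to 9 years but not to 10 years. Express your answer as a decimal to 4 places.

0.0857

This is the probability of reaching 9 but not 10, conditional on being alive at 8: (S(9) − S(10)) / S(8).
= (3,160 − 2,839) / 3,744 = 321 / 3,744 = 0.085737.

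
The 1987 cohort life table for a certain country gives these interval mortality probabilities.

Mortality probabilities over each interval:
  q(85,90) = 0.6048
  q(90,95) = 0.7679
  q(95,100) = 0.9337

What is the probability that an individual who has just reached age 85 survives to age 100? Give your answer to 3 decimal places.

0.006

Chaining the interval survival probabilities: (1 − 0.6048) × (1 − 0.7679) × (1 − 0.9337).
= 0.3952 × 0.2321 × 0.0663 = 0.006081.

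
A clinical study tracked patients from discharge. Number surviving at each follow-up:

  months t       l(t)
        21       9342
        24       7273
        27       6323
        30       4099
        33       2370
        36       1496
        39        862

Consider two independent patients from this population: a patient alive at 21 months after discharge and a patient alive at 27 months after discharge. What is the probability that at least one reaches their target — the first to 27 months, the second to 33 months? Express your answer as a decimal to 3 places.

0.798

p₁ = l(27)/l(21) = 6323/9342 = 0.676836; p₂ = l(33)/l(27) = 2370/6323 = 0.374822.
P(at least one) = 1 − (1−p₁)(1−p₂) = 1 − 0.323164 × 0.625178 = 0.797965.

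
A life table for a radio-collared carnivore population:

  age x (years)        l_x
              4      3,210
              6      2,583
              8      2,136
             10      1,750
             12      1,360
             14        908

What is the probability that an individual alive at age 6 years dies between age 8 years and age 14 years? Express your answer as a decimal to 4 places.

0.4754

This is the probability of reaching 8 but not 14, conditional on being alive at 6: (l_8 − l_14) / l_6.
= (2,136 − 908) / 2,583 = 1,228 / 2,583 = 0.475416.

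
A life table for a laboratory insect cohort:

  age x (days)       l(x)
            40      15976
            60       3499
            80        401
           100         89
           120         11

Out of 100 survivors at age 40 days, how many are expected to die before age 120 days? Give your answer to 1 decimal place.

99.9

The relevant probability is 1 − 11/15976 = 0.999311.
Expected number = 100 × 0.999311 = 99.9.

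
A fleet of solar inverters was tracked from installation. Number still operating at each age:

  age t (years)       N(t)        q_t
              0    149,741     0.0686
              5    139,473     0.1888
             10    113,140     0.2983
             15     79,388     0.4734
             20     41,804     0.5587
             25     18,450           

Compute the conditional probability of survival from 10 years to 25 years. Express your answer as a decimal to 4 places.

The conditional survival probability is N(25)/N(10) = 18,450/113,140 = 0.163072.

0.1631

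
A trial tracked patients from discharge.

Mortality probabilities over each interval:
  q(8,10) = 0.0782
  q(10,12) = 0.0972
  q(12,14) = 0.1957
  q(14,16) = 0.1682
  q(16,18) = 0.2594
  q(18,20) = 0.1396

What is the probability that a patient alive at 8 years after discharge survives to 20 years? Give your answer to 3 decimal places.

P(survive 8→20) = (1 − 0.0782) × (1 − 0.0972) × (1 − 0.1957) × (1 − 0.1682) × (1 − 0.2594) × (1 − 0.1396).
= 0.9218 × 0.9028 × 0.8043 × 0.8318 × 0.7406 × 0.8604 = 0.354772.

0.355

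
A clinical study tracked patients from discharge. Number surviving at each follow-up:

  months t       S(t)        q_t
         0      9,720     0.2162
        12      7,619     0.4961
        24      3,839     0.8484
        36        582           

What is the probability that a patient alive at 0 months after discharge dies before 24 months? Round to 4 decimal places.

0.6050

P(die before 24 | alive at 0) = 1 − S(24)/S(0) = 1 − 3,839/9,720 = (5,881)/9,720 = 0.605041.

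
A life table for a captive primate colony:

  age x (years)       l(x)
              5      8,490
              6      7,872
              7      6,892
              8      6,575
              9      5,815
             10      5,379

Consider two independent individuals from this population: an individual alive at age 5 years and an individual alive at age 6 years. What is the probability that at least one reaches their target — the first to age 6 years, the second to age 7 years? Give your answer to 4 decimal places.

p₁ = l(6)/l(5) = 7,872/8,490 = 0.927208; p₂ = l(7)/l(6) = 6,892/7,872 = 0.875508.
P(at least one) = 1 − (1−p₁)(1−p₂) = 1 − 0.072792 × 0.124492 = 0.990938.

0.9909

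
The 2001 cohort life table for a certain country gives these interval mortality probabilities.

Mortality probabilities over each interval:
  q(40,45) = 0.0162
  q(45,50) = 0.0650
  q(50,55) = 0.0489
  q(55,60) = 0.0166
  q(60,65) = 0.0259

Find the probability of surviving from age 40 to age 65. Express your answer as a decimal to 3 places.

P(survive 40→65) = (1 − 0.0162) × (1 − 0.0650) × (1 − 0.0489) × (1 − 0.0166) × (1 − 0.0259).
= 0.9838 × 0.9350 × 0.9511 × 0.9834 × 0.9741 = 0.838066.

0.838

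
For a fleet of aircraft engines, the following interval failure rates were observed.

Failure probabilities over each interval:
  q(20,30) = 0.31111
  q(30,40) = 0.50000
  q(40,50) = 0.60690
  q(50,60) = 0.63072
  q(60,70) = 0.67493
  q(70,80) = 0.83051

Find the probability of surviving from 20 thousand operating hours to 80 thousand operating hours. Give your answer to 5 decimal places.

0.00275

P(survive 20→80) = (1 − 0.31111) × (1 − 0.50000) × (1 − 0.60690) × (1 − 0.63072) × (1 − 0.67493) × (1 − 0.83051).
= 0.68889 × 0.50000 × 0.39310 × 0.36928 × 0.32507 × 0.16949 = 0.002755.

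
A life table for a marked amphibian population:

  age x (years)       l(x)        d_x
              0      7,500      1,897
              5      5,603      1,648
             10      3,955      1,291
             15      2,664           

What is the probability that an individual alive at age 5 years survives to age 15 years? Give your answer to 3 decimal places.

The conditional survival probability is l(15)/l(5) = 2,664/5,603 = 0.475460.

0.475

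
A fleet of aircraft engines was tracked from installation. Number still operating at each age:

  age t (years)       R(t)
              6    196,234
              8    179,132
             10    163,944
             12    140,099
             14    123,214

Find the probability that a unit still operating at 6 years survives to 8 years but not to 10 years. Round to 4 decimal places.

0.0774

This is the probability of reaching 8 but not 10, conditional on being operational at 6: (R(8) − R(10)) / R(6).
= (179,132 − 163,944) / 196,234 = 15,188 / 196,234 = 0.077397.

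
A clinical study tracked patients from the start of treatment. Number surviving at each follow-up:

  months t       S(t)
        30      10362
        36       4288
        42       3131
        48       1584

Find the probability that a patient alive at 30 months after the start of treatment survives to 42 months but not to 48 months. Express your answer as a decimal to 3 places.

0.149

This is the probability of reaching 42 but not 48, conditional on being alive at 30: (S(42) − S(48)) / S(30).
= (3131 − 1584) / 10362 = 1547 / 10362 = 0.149296.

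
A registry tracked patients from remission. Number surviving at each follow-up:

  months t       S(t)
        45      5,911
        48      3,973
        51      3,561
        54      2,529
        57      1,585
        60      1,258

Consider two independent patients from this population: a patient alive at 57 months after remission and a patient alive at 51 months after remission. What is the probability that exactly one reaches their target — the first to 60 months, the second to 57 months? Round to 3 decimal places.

0.532

p₁ = S(60)/S(57) = 1,258/1,585 = 0.793691; p₂ = S(57)/S(51) = 1,585/3,561 = 0.445100.
P(exactly one) = p₁(1−p₂) + (1−p₁)p₂ = 0.440419 + 0.091828 = 0.532247.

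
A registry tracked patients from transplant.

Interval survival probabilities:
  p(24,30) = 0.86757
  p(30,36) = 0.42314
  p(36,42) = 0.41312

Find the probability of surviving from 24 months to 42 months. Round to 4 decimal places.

Survival from 24 to 42 is the product of surviving each interval: 0.86757 × 0.42314 × 0.41312.
= 0.151658.

0.1517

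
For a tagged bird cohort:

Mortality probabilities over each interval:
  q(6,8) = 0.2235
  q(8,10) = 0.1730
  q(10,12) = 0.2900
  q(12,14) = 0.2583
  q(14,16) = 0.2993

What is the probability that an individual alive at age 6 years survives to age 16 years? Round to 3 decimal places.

0.237

P(survive 6→16) = (1 − 0.2235) × (1 − 0.1730) × (1 − 0.2900) × (1 − 0.2583) × (1 − 0.2993).
= 0.7765 × 0.8270 × 0.7100 × 0.7417 × 0.7007 = 0.236955.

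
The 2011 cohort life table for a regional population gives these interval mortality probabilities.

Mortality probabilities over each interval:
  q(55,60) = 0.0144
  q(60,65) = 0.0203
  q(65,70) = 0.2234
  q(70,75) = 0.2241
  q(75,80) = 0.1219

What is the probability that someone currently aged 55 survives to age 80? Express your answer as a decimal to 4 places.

P(survive 55→80) = (1 − 0.0144) × (1 − 0.0203) × (1 − 0.2234) × (1 − 0.2241) × (1 − 0.1219).
= 0.9856 × 0.9797 × 0.7766 × 0.7759 × 0.8781 = 0.510906.

0.5109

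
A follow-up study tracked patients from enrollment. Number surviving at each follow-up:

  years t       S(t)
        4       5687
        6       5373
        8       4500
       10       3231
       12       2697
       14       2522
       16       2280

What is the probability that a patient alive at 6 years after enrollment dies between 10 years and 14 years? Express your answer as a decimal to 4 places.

0.1320

This is the probability of reaching 10 but not 14, conditional on being alive at 6: (S(10) − S(14)) / S(6).
= (3231 − 2522) / 5373 = 709 / 5373 = 0.131956.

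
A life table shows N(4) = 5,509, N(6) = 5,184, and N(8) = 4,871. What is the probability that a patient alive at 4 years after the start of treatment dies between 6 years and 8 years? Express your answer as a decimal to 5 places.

0.05682

This is the probability of reaching 6 but not 8, conditional on being alive at 4: (N(6) − N(8)) / N(4).
= (5,184 − 4,871) / 5,509 = 313 / 5,509 = 0.056816.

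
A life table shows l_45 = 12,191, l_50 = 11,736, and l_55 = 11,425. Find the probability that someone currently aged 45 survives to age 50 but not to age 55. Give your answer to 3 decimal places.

We want 5|5q45 = (l_50 − l_55)/l_45.
This is the probability of reaching 50 but not 55, conditional on being alive at 45: (l_50 − l_55) / l_45.
= (11,736 − 11,425) / 12,191 = 311 / 12,191 = 0.025511.

0.026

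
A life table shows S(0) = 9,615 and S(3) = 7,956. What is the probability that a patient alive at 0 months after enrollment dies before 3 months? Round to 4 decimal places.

P(die before 3 | alive at 0) = 1 − S(3)/S(0) = 1 − 7,956/9,615 = (1,659)/9,615 = 0.172543.

0.1725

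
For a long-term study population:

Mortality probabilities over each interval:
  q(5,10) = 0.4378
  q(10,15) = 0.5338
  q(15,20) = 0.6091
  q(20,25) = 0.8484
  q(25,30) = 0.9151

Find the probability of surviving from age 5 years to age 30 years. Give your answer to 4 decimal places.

Survival from 5 to 30 is the product of surviving each interval: (1 − 0.4378) × (1 − 0.5338) × (1 − 0.6091) × (1 − 0.8484) × (1 − 0.9151).
= 0.5622 × 0.4662 × 0.3909 × 0.1516 × 0.0849 = 0.001319.

0.0013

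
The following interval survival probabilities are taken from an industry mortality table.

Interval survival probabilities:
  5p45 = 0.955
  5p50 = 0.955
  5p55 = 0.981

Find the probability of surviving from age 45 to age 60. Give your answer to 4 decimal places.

0.8947

15p45 = 0.955 × 0.955 × 0.981.
= 0.894697.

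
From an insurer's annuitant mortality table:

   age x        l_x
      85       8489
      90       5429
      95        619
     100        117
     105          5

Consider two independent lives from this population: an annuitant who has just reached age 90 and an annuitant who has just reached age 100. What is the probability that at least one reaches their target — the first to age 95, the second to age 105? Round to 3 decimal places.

p₁ = l_95/l_90 = 619/5429 = 0.114017; p₂ = l_105/l_100 = 5/117 = 0.042735.
P(at least one) = 1 − (1−p₁)(1−p₂) = 1 − 0.885983 × 0.957265 = 0.151879.

0.152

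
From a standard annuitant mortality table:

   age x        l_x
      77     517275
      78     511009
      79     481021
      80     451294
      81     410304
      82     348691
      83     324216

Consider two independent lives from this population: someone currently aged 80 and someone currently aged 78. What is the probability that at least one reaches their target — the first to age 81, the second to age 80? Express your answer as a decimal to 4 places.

p₁ = l_81/l_80 = 410304/451294 = 0.909172; p₂ = l_80/l_78 = 451294/511009 = 0.883143.
P(at least one) = 1 − (1−p₁)(1−p₂) = 1 − 0.090828 × 0.116857 = 0.989386.

0.9894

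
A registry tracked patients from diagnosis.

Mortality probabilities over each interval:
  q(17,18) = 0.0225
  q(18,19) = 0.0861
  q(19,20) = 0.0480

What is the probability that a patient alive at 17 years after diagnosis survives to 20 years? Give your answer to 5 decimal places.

0.85046

The overall survival probability is (1 − 0.0225) × (1 − 0.0861) × (1 − 0.0480).
= 0.9775 × 0.9139 × 0.9520 = 0.850457.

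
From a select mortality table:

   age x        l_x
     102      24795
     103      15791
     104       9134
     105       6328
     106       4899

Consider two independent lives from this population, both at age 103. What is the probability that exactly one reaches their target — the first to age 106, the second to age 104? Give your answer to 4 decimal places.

p₁ = l_106/l_103 = 4899/15791 = 0.310240; p₂ = l_104/l_103 = 9134/15791 = 0.578431.
P(exactly one) = p₁(1−p₂) + (1−p₁)p₂ = 0.130788 + 0.398979 = 0.529766.

0.5298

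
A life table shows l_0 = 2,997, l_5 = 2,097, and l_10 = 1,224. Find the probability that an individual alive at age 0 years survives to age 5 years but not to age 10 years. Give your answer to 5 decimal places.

This is the probability of reaching 5 but not 10, conditional on being alive at 0: (l_5 − l_10) / l_0.
= (2,097 − 1,224) / 2,997 = 873 / 2,997 = 0.291291.

0.29129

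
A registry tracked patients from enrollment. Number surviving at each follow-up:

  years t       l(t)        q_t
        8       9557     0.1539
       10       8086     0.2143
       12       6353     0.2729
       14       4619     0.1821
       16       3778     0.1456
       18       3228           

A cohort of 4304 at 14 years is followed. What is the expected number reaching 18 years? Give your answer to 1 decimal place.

3007.9

The relevant probability is 3228/4619 = 0.698853.
Expected number = 4304 × 0.698853 = 3007.9.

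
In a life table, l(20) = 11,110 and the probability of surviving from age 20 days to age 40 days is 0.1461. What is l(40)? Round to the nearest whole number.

l(40) = l(20) × p = 11,110 × 0.1461 = 1623.

1623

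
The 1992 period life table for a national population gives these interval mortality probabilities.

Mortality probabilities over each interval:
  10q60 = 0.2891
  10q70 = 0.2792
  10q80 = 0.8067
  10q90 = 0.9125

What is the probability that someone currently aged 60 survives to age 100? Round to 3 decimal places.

0.009

The overall survival probability is (1 − 0.2891) × (1 − 0.2792) × (1 − 0.8067) × (1 − 0.9125).
= 0.7109 × 0.7208 × 0.1933 × 0.0875 = 0.008667.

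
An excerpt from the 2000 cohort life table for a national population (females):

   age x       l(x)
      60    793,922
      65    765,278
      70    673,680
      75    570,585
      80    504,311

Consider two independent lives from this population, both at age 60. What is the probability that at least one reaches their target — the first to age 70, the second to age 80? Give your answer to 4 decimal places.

0.9448

p₁ = l(70)/l(60) = 673,680/793,922 = 0.848547; p₂ = l(80)/l(60) = 504,311/793,922 = 0.635215.
P(at least one) = 1 − (1−p₁)(1−p₂) = 1 − 0.151453 × 0.364785 = 0.944752.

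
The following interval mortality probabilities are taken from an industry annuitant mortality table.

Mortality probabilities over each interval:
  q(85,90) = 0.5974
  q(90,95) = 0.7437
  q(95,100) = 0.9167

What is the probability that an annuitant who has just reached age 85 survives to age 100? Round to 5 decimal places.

0.00860

Chaining the interval survival probabilities: (1 − 0.5974) × (1 − 0.7437) × (1 − 0.9167).
= 0.4026 × 0.2563 × 0.0833 = 0.008595.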